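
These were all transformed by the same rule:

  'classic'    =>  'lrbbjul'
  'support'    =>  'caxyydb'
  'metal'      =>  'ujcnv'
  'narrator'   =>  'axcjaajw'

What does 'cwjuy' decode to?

Read the word backwards and shift each letter +9.
Reversing it on cwjuy: shift back: c−9=t, w−9=n, j−9=a, u−9=l, y−9=p → tnalp; then reverse → plant.

plant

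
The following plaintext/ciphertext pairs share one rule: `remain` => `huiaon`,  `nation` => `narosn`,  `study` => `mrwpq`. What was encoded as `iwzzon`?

muffin

r(17)→h(7) and e(4)→u(20) fit y≡5x+0 (mod 26); the inverse of 5 mod 26 is 21. Each letter's alphabet position (a=0..z=25) is mapped through 5·x+0 mod 26 — an affine cipher.
Decoding iwzzon: i(8)→21·(8−0)≡12=m; w(22)→21·(22−0)≡20=u; z(25)→21·(25−0)≡5=f; z(25)→21·(25−0)≡5=f; o(14)→21·(14−0)≡8=i; n(13)→21·(13−0)≡13=n (all mod 26).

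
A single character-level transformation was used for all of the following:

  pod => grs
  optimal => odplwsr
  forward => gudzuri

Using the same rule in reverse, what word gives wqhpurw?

The output letters match the input read backwards, each shifted +3: pod reversed is dop. Read the word backwards and shift each letter +3.
Reversing it on wqhpurw: shift back: w−3=t, q−3=n, h−3=e, p−3=m, u−3=r, r−3=o, w−3=t → tnemrot; then reverse → torment.

torment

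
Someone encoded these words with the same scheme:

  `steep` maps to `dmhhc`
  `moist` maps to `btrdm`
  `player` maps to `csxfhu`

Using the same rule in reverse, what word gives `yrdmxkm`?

Each letter's alphabet position (a=0..z=25) is mapped through 9·x+23 mod 26 — an affine cipher.
Undoing it on yrdmxkm: y(24)→3·(24−23)≡3=d; r(17)→3·(17−23)≡8=i; d(3)→3·(3−23)≡18=s; m(12)→3·(12−23)≡19=t; x(23)→3·(23−23)≡0=a; k(10)→3·(10−23)≡13=n; m(12)→3·(12−23)≡19=t (all mod 26).

distant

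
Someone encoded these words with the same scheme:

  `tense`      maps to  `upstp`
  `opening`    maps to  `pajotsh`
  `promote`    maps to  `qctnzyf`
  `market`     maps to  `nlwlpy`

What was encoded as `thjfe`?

The shifts repeat in a cycle of length 3: positions 0,1,… shift by +1, +11, +5, then the pattern repeats.
Undoing it on thjfe: t−1=s, h−11=w, j−5=e, f−1=e, e−11=t.

sweet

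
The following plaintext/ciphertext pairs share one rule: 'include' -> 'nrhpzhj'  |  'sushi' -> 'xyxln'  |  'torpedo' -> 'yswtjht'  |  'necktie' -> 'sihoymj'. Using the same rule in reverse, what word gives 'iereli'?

The shifts repeat in a cycle of length 2: positions 0,1,… shift by +5, +4, then the pattern repeats.
Reversing it on iereli: i−5=d, e−4=a, r−5=m, e−4=a, l−5=g, i−4=e.

damage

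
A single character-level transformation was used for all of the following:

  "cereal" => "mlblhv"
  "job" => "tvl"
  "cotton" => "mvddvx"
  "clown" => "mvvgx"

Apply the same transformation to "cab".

The shift depends on letter class: consonant c→m is +10, but vowel e→l is +7. Two shifts are in play — +7 for a/e/i/o/u, +10 for every other letter.
For cab: c(cons)+10=m, a(vowel)+7=h, b(cons)+10=l.

mhl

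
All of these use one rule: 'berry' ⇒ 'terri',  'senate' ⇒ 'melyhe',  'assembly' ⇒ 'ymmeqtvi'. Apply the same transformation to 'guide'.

This is an affine cipher: with a=0,…,z=25, each position x becomes (21x+24) mod 26.
On guide: g(6)→21·6+24≡20=u; u(20)→21·20+24≡2=c; i(8)→21·8+24≡10=k; d(3)→21·3+24≡9=j; e(4)→21·4+24≡4=e (all mod 26).

uckje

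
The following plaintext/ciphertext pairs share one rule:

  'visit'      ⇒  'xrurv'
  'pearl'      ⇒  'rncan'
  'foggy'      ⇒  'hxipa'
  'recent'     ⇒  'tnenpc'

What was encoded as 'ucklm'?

stick

Shifts by position in visit: pos 0: v→x (+2), pos 1: i→r (+9), pos 2: s→u (+2), pos 3: i→r (+9) — repeating every 2. A repeating key of period 2 is used — shifts +2, +9 over and over.
Decoding ucklm: u−2=s, c−9=t, k−2=i, l−9=c, m−2=k.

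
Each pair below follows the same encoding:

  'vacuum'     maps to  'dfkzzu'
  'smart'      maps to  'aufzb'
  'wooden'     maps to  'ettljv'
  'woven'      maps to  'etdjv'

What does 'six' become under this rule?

The shift depends on letter class: consonant v→d is +8, but vowel a→f is +5. The rule splits by letter class: vowels +5, consonants +8.
Applying it to six: s(cons)+8=a, i(vowel)+5=n, x(cons)+8=f.

anf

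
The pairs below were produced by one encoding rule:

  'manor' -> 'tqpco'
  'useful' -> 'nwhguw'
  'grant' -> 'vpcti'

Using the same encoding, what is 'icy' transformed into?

The output letters match the input read backwards, each shifted +2: manor reversed is ronam. Two steps: reverse the string, then apply a Caesar shift of +2.
For icy: reverse → yci; then shift: y+2=a, c+2=e, i+2=k.

aek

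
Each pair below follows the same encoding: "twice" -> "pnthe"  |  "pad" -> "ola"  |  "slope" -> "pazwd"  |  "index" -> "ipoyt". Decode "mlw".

The output letters match the input read backwards, each shifted +11: twice reversed is eciwt. Read the word backwards and shift each letter +11.
Reversing it on mlw: shift back: m−11=b, l−11=a, w−11=l → bal; then reverse → lab.

lab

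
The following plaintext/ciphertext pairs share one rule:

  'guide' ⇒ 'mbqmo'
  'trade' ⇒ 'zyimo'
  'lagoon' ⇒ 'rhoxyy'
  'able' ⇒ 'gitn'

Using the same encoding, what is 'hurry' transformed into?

nbzai

Letter i (0-indexed) is shifted by i+6, so successive shifts are 6, 7, 8, ….
For hurry: h+6=n, u+7=b, r+8=z, r+9=a, y+10=i.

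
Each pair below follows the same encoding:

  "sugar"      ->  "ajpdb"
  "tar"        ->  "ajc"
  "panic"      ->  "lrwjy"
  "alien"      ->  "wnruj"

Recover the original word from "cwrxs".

The output letters match the input read backwards, each shifted +9: sugar reversed is ragus. Two steps: reverse the string, then apply a Caesar shift of +9.
Decoding cwrxs: shift back: c−9=t, w−9=n, r−9=i, x−9=o, s−9=j → tnioj; then reverse → joint.

joint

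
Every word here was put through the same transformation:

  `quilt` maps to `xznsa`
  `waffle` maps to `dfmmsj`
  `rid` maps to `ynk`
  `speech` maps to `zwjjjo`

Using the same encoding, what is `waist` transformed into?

The shift depends on letter class: consonant q→x is +7, but vowel u→z is +5. The rule splits by letter class: vowels +5, consonants +7.
For waist: w(cons)+7=d, a(vowel)+5=f, i(vowel)+5=n, s(cons)+7=z, t(cons)+7=a.

dfnza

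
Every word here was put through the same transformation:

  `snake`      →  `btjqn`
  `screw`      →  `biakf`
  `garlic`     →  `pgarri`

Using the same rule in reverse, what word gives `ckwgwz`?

Shifts by position in snake: pos 0: s→b (+9), pos 1: n→t (+6), pos 2: a→j (+9), pos 3: k→q (+6) — repeating every 2. The shifts repeat in a cycle of length 2: positions 0,1,… shift by +9, +6, then the pattern repeats.
Undoing it on ckwgwz: c−9=t, k−6=e, w−9=n, g−6=a, w−9=n, z−6=t.

tenant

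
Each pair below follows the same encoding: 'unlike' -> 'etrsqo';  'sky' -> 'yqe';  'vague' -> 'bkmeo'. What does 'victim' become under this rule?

The shift depends on letter class: consonant n→t is +6, but vowel u→e is +10. The rule splits by letter class: vowels +10, consonants +6.
Applying it to victim: v(cons)+6=b, i(vowel)+10=s, c(cons)+6=i, t(cons)+6=z, i(vowel)+10=s, m(cons)+6=s.

bsizss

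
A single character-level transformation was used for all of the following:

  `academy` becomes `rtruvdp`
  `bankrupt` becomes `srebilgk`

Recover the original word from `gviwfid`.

Compare letters: a→r is +17, c→t is +17, a→r is +17 — a constant shift. Each letter is shifted forward by 17 in the alphabet (a Caesar shift of +17).
Reversing it on gviwfid: g−17=p, v−17=e, i−17=r, w−17=f, f−17=o, i−17=r, d−17=m.

perform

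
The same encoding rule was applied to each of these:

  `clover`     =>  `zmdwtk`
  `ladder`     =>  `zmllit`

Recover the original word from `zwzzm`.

error

The output letters match the input read backwards, each shifted +8: clover reversed is revolc. Read the word backwards and shift each letter +8.
Reversing it on zwzzm: shift back: z−8=r, w−8=o, z−8=r, z−8=r, m−8=e → rorre; then reverse → error.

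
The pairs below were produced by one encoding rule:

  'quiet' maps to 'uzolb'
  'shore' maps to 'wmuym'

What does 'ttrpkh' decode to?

In quiet: q→u is +4, u→z is +5, i→o is +6, e→l is +7 — the shift increases by 1 each position. Each letter shifts forward by (position + 4), i.e. 4, 5, 6, … — the shift grows by one for each successive letter.
Undoing it on ttrpkh: t−4=p, t−5=o, r−6=l, p−7=i, k−8=c, h−9=y.

policy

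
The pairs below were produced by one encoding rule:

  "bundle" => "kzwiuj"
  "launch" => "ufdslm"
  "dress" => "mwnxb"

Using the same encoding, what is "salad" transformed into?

bfufm

Shifts by position in bundle: pos 0: b→k (+9), pos 1: u→z (+5), pos 2: n→w (+9), pos 3: d→i (+5) — repeating every 2. It's a Vigenère-style cipher with numeric key [9,5]: position i shifts by key[i mod 2].
On salad: s+9=b, a+5=f, l+9=u, a+5=f, d+9=m.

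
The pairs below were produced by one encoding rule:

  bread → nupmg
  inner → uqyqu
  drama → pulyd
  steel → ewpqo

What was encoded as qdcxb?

Shifts by position in bread: pos 0: b→n (+12), pos 1: r→u (+3), pos 2: e→p (+11), pos 3: a→m (+12), pos 4: d→g (+3) — repeating every 3. A repeating key of period 3 is used — shifts +12, +3, +11 over and over.
Undoing it on qdcxb: q−12=e, d−3=a, c−11=r, x−12=l, b−3=y.

early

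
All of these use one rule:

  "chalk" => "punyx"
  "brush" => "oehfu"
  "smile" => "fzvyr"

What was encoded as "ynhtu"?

laugh

Compare letters: c→p is +13, h→u is +13, a→n is +13 — a constant shift. It's a constant shift of +13 (ROT13).
Reversing it on ynhtu: y−13=l, n−13=a, h−13=u, t−13=g, u−13=h.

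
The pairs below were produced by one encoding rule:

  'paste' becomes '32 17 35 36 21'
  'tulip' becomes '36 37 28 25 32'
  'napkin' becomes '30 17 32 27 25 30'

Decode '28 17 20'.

p is letter #16 and maps to 32: an offset of 16. Letters become their 1-based position plus 16 (so a→17, b→18, …).
Reversing it on 28 17 20: 28→(28−16)÷1=12=l, 17→(17−16)÷1=1=a, 20→(20−16)÷1=4=d.

lad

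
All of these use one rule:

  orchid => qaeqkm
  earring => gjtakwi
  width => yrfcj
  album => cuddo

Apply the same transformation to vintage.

xrpccpg

Shifts by position in orchid: pos 0: o→q (+2), pos 1: r→a (+9), pos 2: c→e (+2), pos 3: h→q (+9) — repeating every 2. A repeating key of period 2 is used — shifts +2, +9 over and over.
Applying it to vintage: v+2=x, i+9=r, n+2=p, t+9=c, a+2=c, g+9=p, e+2=g.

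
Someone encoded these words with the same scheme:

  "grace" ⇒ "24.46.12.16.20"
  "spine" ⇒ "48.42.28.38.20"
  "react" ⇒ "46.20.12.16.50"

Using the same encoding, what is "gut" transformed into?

g(#7)→24 and r(#18)→46: differences scale by 2, so n = 2·pos + 10. With a=1..z=26, the number is 2·pos + 10.
On gut: g=7→24, u=21→52, t=20→50.

24.52.50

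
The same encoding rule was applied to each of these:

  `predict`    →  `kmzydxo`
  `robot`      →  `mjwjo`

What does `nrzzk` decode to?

sweep

Compare letters: p→k is +21, r→m is +21, e→z is +21 — a constant shift. It's a constant shift of +21 (ROT21).
Undoing it on nrzzk: n−21=s, r−21=w, z−21=e, z−21=e, k−21=p.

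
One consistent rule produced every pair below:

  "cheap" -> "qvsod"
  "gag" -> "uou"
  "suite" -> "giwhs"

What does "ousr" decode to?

Compare letters: c→q is +14, h→v is +14, e→s is +14 — a constant shift. Each letter is shifted forward by 14 in the alphabet (a Caesar shift of +14).
Reversing it on ousr: o−14=a, u−14=g, s−14=e, r−14=d.

aged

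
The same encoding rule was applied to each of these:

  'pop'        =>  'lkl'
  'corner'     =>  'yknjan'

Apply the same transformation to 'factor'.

bwypkn

Compare letters: p→l is +22, o→k is +22, p→l is +22 — a constant shift. It's a constant shift of +22 (ROT22).
Applying it to factor: f+22=b, a+22=w, c+22=y, t+22=p, o+22=k, r+22=n.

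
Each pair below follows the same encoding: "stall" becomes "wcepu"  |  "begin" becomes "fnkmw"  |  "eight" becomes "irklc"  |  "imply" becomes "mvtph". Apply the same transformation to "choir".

Shifts by position in stall: pos 0: s→w (+4), pos 1: t→c (+9), pos 2: a→e (+4), pos 3: l→p (+4), pos 4: l→u (+9) — repeating every 3. A repeating key of period 3 is used — shifts +4, +9, +4 over and over.
Applying it to choir: c+4=g, h+9=q, o+4=s, i+4=m, r+9=a.

gqsma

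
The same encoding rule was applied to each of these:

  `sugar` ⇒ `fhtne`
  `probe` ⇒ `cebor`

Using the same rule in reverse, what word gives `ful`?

Compare letters: s→f is +13, u→h is +13, g→t is +13 — a constant shift. It's a constant shift of +13 (ROT13).
Decoding ful: f−13=s, u−13=h, l−13=y.

shy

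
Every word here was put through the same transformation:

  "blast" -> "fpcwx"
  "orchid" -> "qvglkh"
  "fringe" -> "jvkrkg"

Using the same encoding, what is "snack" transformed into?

The shift depends on letter class: consonant b→f is +4, but vowel a→c is +2. The rule splits by letter class: vowels +2, consonants +4.
Applying it to snack: s(cons)+4=w, n(cons)+4=r, a(vowel)+2=c, c(cons)+4=g, k(cons)+4=o.

wrcgo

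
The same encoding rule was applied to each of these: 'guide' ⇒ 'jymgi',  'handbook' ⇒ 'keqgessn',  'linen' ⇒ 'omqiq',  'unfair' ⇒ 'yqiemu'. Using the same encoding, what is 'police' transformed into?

ssomfi

Two shifts are in play — +4 for a/e/i/o/u, +3 for every other letter.
For police: p(cons)+3=s, o(vowel)+4=s, l(cons)+3=o, i(vowel)+4=m, c(cons)+3=f, e(vowel)+4=i.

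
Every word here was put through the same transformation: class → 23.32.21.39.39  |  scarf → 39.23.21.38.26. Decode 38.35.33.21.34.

roman

c is letter #3 and maps to 23: an offset of 20. Each letter is replaced by its alphabet position (a=1..z=26) + 20.
Decoding 38.35.33.21.34: 38→(38−20)÷1=18=r, 35→(35−20)÷1=15=o, 33→(33−20)÷1=13=m, 21→(21−20)÷1=1=a, 34→(34−20)÷1=14=n.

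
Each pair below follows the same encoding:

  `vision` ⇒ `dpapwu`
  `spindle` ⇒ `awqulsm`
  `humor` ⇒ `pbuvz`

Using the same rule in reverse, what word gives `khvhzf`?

canary

The shifts repeat in a cycle of length 2: positions 0,1,… shift by +8, +7, then the pattern repeats.
Decoding khvhzf: k−8=c, h−7=a, v−8=n, h−7=a, z−8=r, f−7=y.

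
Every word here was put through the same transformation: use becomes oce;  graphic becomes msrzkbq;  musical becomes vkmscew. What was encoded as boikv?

layer

Two steps: reverse the string, then apply a Caesar shift of +10.
Undoing it on boikv: shift back: b−10=r, o−10=e, i−10=y, k−10=a, v−10=l → reyal; then reverse → layer.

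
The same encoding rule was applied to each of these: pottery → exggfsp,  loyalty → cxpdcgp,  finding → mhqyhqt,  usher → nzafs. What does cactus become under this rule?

rdrgnz

This is an affine cipher: with a=0,…,z=25, each position x becomes (7x+3) mod 26.
Applying it to cactus: c(2)→7·2+3≡17=r; a(0)→7·0+3≡3=d; c(2)→7·2+3≡17=r; t(19)→7·19+3≡6=g; u(20)→7·20+3≡13=n; s(18)→7·18+3≡25=z (all mod 26).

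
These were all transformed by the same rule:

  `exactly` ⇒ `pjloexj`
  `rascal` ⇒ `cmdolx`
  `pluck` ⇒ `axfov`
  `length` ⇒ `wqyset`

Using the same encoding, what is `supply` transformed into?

Shifts by position in exactly: pos 0: e→p (+11), pos 1: x→j (+12), pos 2: a→l (+11), pos 3: c→o (+12) — repeating every 2. The shifts repeat in a cycle of length 2: positions 0,1,… shift by +11, +12, then the pattern repeats.
On supply: s+11=d, u+12=g, p+11=a, p+12=b, l+11=w, y+12=k.

dgabwk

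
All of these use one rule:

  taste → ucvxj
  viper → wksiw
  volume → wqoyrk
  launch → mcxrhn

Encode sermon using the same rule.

tguqtt

In taste: t→u is +1, a→c is +2, s→v is +3, t→x is +4 — the shift increases by 1 each position. The shift increases by 1 at each position, starting from +1: 1, 2, 3, ….
On sermon: s+1=t, e+2=g, r+3=u, m+4=q, o+5=t, n+6=t.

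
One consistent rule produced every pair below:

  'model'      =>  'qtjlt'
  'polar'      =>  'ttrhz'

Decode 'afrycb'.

In model: m→q is +4, o→t is +5, d→j is +6, e→l is +7 — the shift increases by 1 each position. Letter i (0-indexed) is shifted by i+4, so successive shifts are 4, 5, 6, ….
Undoing it on afrycb: a−4=w, f−5=a, r−6=l, y−7=r, c−8=u, b−9=s.

walrus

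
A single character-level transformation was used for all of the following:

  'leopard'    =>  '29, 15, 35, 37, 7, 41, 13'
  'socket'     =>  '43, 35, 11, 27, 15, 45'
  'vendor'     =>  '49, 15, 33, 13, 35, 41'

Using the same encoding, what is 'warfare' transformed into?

51, 7, 41, 17, 7, 41, 15

l(#12)→29 and e(#5)→15: differences scale by 2, so n = 2·pos + 5. The formula is n = 2×(alphabet index, a=1) + 5.
For warfare: w=23→51, a=1→7, r=18→41, f=6→17, a=1→7, r=18→41, e=5→15.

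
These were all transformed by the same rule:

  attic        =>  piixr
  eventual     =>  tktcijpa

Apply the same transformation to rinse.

gxcht

It's a constant shift of +15 (ROT15).
For rinse: r+15=g, i+15=x, n+15=c, s+15=h, e+15=t.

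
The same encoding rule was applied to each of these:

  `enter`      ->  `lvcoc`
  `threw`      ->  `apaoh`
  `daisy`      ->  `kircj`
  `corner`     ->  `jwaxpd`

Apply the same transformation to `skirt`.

zsrbe

The shift increases by 1 at each position, starting from +7: 7, 8, 9, ….
For skirt: s+7=z, k+8=s, i+9=r, r+10=b, t+11=e.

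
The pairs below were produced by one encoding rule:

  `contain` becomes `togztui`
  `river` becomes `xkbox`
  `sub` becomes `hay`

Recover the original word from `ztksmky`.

Read the word backwards and shift each letter +6.
Undoing it on ztksmky: shift back: z−6=t, t−6=n, k−6=e, s−6=m, m−6=g, k−6=e, y−6=s → tnemges; then reverse → segment.

segment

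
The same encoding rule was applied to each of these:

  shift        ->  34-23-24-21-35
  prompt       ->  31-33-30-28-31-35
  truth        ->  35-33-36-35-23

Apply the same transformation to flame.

21-27-16-28-20

s is letter #19 and maps to 34: an offset of 15. Each letter is replaced by its alphabet position (a=1..z=26) + 15.
For flame: f=6→21, l=12→27, a=1→16, m=13→28, e=5→20.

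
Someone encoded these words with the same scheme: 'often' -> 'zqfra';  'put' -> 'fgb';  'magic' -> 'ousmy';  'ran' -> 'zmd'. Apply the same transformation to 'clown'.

The output letters match the input read backwards, each shifted +12: often reversed is netfo. Two steps: reverse the string, then apply a Caesar shift of +12.
For clown: reverse → nwolc; then shift: n+12=z, w+12=i, o+12=a, l+12=x, c+12=o.

ziaxo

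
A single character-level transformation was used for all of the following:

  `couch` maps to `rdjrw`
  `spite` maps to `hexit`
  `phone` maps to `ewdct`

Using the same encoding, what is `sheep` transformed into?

hwtte

Compare letters: c→r is +15, o→d is +15, u→j is +15 — a constant shift. Every letter moves 15 places later in the alphabet, wrapping around z→a.
For sheep: s+15=h, h+15=w, e+15=t, e+15=t, p+15=e.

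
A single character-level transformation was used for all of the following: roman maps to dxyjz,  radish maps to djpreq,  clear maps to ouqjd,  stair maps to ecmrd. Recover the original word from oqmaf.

chart

Shifts by position in roman: pos 0: r→d (+12), pos 1: o→x (+9), pos 2: m→y (+12), pos 3: a→j (+9) — repeating every 2. It's a Vigenère-style cipher with numeric key [12,9]: position i shifts by key[i mod 2].
Undoing it on oqmaf: o−12=c, q−9=h, m−12=a, a−9=r, f−12=t.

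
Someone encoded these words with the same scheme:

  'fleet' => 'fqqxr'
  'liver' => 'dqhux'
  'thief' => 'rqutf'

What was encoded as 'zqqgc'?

The word is reversed, then every letter is shifted forward by 12.
Reversing it on zqqgc: shift back: z−12=n, q−12=e, q−12=e, g−12=u, c−12=q → neeuq; then reverse → queen.

queen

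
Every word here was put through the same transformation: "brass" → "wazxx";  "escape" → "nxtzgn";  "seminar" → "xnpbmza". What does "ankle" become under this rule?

b(1)→w(22) and r(17)→a(0) fit y≡23x+25 (mod 26); the inverse of 23 mod 26 is 17. Treating letters as 0–25, the rule is x ↦ 23x + 25 (mod 26).
For ankle: a(0)→23·0+25≡25=z; n(13)→23·13+25≡12=m; k(10)→23·10+25≡21=v; l(11)→23·11+25≡18=s; e(4)→23·4+25≡13=n (all mod 26).

zmvsn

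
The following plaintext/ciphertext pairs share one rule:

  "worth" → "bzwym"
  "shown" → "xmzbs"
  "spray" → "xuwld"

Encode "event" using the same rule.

papsy

The shift depends on letter class: consonant w→b is +5, but vowel o→z is +11. Two shifts are in play — +11 for a/e/i/o/u, +5 for every other letter.
For event: e(vowel)+11=p, v(cons)+5=a, e(vowel)+11=p, n(cons)+5=s, t(cons)+5=y.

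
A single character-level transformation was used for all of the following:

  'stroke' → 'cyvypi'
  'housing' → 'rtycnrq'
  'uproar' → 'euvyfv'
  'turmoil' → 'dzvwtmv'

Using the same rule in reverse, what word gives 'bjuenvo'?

It's a Vigenère-style cipher with numeric key [10,5,4]: position i shifts by key[i mod 3].
Decoding bjuenvo: b−10=r, j−5=e, u−4=q, e−10=u, n−5=i, v−4=r, o−10=e.

require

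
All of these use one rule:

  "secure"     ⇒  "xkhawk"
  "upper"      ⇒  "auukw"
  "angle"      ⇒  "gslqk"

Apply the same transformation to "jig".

ool

Vowels shift forward by 6 and consonants shift forward by 5.
Applying it to jig: j(cons)+5=o, i(vowel)+6=o, g(cons)+5=l.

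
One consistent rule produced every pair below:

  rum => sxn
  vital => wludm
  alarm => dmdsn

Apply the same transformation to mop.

nrq

Vowels shift forward by 3 and consonants shift forward by 1.
On mop: m(cons)+1=n, o(vowel)+3=r, p(cons)+1=q.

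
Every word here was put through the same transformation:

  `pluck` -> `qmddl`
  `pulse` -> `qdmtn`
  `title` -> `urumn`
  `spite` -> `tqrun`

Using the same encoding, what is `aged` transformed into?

Vowels shift forward by 9 and consonants shift forward by 1.
For aged: a(vowel)+9=j, g(cons)+1=h, e(vowel)+9=n, d(cons)+1=e.

jhne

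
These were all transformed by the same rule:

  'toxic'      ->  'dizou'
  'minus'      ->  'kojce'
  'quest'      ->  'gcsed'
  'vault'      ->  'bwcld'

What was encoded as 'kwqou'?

t(19)→d(3) and o(14)→i(8) fit y≡25x+22 (mod 26); the inverse of 25 mod 26 is 25. Treating letters as 0–25, the rule is x ↦ 25x + 22 (mod 26).
Reversing it on kwqou: k(10)→25·(10−22)≡12=m; w(22)→25·(22−22)≡0=a; q(16)→25·(16−22)≡6=g; o(14)→25·(14−22)≡8=i; u(20)→25·(20−22)≡2=c (all mod 26).

magic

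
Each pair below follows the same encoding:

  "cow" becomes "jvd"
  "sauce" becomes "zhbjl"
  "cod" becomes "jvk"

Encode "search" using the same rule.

Compare letters: c→j is +7, o→v is +7, w→d is +7 — a constant shift. Every letter moves 7 places later in the alphabet, wrapping around z→a.
On search: s+7=z, e+7=l, a+7=h, r+7=y, c+7=j, h+7=o.

zlhyjo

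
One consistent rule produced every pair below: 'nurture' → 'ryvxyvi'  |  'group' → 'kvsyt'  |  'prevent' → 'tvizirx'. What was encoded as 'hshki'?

Compare letters: n→r is +4, u→y is +4, r→v is +4 — a constant shift. It's a constant shift of +4 (ROT4).
Reversing it on hshki: h−4=d, s−4=o, h−4=d, k−4=g, i−4=e.

dodge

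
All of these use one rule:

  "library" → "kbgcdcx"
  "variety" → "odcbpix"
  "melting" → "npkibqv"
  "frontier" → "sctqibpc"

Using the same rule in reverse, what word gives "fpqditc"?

senator

l(11)→k(10) and i(8)→b(1) fit y≡3x+3 (mod 26); the inverse of 3 mod 26 is 9. This is an affine cipher: with a=0,…,z=25, each position x becomes (3x+3) mod 26.
Decoding fpqditc: f(5)→9·(5−3)≡18=s; p(15)→9·(15−3)≡4=e; q(16)→9·(16−3)≡13=n; d(3)→9·(3−3)≡0=a; i(8)→9·(8−3)≡19=t; t(19)→9·(19−3)≡14=o; c(2)→9·(2−3)≡17=r (all mod 26).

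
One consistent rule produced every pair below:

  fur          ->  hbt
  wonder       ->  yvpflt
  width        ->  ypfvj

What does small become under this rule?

uohnn

The shift depends on letter class: consonant f→h is +2, but vowel u→b is +7. Two shifts are in play — +7 for a/e/i/o/u, +2 for every other letter.
On small: s(cons)+2=u, m(cons)+2=o, a(vowel)+7=h, l(cons)+2=n, l(cons)+2=n.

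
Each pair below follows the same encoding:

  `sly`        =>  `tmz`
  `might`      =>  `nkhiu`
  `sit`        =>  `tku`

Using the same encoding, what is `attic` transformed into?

cuukd

The shift depends on letter class: consonant s→t is +1, but vowel i→k is +2. The rule splits by letter class: vowels +2, consonants +1.
On attic: a(vowel)+2=c, t(cons)+1=u, t(cons)+1=u, i(vowel)+2=k, c(cons)+1=d.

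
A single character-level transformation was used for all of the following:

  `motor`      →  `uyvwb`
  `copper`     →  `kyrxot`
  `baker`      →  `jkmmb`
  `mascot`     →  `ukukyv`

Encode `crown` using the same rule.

Shifts by position in motor: pos 0: m→u (+8), pos 1: o→y (+10), pos 2: t→v (+2), pos 3: o→w (+8), pos 4: r→b (+10) — repeating every 3. It's a Vigenère-style cipher with numeric key [8,10,2]: position i shifts by key[i mod 3].
On crown: c+8=k, r+10=b, o+2=q, w+8=e, n+10=x.

kbqex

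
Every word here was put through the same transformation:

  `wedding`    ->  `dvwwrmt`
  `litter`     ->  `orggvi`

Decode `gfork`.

Each pair mirrors across the alphabet (w↔d, e↔v, d↔w): positions sum to 25. This is the alphabet-reversal cipher (Atbash): a becomes z, b becomes y, etc.
Decoding gfork: g↔t, f↔u, o↔l, r↔i, k↔p.

tulip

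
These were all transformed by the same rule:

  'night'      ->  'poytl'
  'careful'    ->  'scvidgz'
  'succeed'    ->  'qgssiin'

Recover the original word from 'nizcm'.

delay

This is an affine cipher: with a=0,…,z=25, each position x becomes (21x+2) mod 26.
Reversing it on nizcm: n(13)→5·(13−2)≡3=d; i(8)→5·(8−2)≡4=e; z(25)→5·(25−2)≡11=l; c(2)→5·(2−2)≡0=a; m(12)→5·(12−2)≡24=y (all mod 26).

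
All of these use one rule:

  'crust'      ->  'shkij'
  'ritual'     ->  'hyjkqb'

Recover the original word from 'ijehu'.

store

Every letter moves 16 places later in the alphabet, wrapping around z→a.
Undoing it on ijehu: i−16=s, j−16=t, e−16=o, h−16=r, u−16=e.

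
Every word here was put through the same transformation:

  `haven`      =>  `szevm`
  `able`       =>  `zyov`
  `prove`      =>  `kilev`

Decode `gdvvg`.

tweet

Each letter is replaced by its mirror in the alphabet: a↔z, b↔y, c↔x, and so on (the Atbash cipher).
Decoding gdvvg: g↔t, d↔w, v↔e, v↔e, g↔t.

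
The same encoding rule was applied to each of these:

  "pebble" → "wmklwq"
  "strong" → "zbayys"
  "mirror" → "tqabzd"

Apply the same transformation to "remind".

The shift increases by 1 at each position, starting from +7: 7, 8, 9, ….
Applying it to remind: r+7=y, e+8=m, m+9=v, i+10=s, n+11=y, d+12=p.

ymvsyp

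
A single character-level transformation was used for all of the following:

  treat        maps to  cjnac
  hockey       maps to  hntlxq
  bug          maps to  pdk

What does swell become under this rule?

The word is reversed, then every letter is shifted forward by 9.
For swell: reverse → llews; then shift: l+9=u, l+9=u, e+9=n, w+9=f, s+9=b.

uunfb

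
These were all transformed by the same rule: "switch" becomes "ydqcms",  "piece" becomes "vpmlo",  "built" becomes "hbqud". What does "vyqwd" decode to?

Letter i (0-indexed) is shifted by i+6, so successive shifts are 6, 7, 8, ….
Reversing it on vyqwd: v−6=p, y−7=r, q−8=i, w−9=n, d−10=t.

print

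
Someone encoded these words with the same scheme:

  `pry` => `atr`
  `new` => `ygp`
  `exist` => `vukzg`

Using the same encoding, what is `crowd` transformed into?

fyqte

The output letters match the input read backwards, each shifted +2: pry reversed is yrp. The word is reversed, then every letter is shifted forward by 2.
Applying it to crowd: reverse → dworc; then shift: d+2=f, w+2=y, o+2=q, r+2=t, c+2=e.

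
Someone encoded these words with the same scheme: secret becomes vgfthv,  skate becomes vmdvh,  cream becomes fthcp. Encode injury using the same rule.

lpmwua

A repeating key of period 2 is used — shifts +3, +2 over and over.
Applying it to injury: i+3=l, n+2=p, j+3=m, u+2=w, r+3=u, y+2=a.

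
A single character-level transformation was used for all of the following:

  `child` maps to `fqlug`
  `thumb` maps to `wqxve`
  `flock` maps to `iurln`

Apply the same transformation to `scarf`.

Shifts by position in child: pos 0: c→f (+3), pos 1: h→q (+9), pos 2: i→l (+3), pos 3: l→u (+9) — repeating every 2. It's a Vigenère-style cipher with numeric key [3,9]: position i shifts by key[i mod 2].
Applying it to scarf: s+3=v, c+9=l, a+3=d, r+9=a, f+3=i.

vldai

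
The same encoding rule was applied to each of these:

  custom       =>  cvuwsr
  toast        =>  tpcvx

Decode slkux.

skirt

The shift increases by 1 at each position, starting from +0: 0, 1, 2, ….
Undoing it on slkux: s−0=s, l−1=k, k−2=i, u−3=r, x−4=t.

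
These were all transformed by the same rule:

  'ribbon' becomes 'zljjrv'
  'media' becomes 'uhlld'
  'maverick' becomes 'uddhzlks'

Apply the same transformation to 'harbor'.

pdzjrz

The shift depends on letter class: consonant r→z is +8, but vowel i→l is +3. Two shifts are in play — +3 for a/e/i/o/u, +8 for every other letter.
For harbor: h(cons)+8=p, a(vowel)+3=d, r(cons)+8=z, b(cons)+8=j, o(vowel)+3=r, r(cons)+8=z.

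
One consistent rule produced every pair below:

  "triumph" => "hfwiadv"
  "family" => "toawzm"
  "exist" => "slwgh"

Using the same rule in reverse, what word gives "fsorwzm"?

Compare letters: t→h is +14, r→f is +14, i→w is +14 — a constant shift. Every letter moves 14 places later in the alphabet, wrapping around z→a.
Decoding fsorwzm: f−14=r, s−14=e, o−14=a, r−14=d, w−14=i, z−14=l, m−14=y.

readily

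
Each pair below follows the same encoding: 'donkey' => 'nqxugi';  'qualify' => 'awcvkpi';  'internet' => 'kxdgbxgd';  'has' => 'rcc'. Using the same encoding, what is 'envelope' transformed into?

The rule splits by letter class: vowels +2, consonants +10.
On envelope: e(vowel)+2=g, n(cons)+10=x, v(cons)+10=f, e(vowel)+2=g, l(cons)+10=v, o(vowel)+2=q, p(cons)+10=z, e(vowel)+2=g.

gxfgvqzg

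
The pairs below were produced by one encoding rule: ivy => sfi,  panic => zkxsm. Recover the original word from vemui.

lucky

It's a constant shift of +10 (ROT10).
Reversing it on vemui: v−10=l, e−10=u, m−10=c, u−10=k, i−10=y.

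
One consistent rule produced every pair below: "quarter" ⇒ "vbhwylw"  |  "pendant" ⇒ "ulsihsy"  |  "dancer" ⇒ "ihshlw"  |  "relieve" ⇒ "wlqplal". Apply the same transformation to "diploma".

ipuqvrh

The shift depends on letter class: consonant q→v is +5, but vowel u→b is +7. Two shifts are in play — +7 for a/e/i/o/u, +5 for every other letter.
On diploma: d(cons)+5=i, i(vowel)+7=p, p(cons)+5=u, l(cons)+5=q, o(vowel)+7=v, m(cons)+5=r, a(vowel)+7=h.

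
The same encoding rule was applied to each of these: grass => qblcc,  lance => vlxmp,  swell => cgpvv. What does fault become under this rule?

plfvd

The shift depends on letter class: consonant g→q is +10, but vowel a→l is +11. Vowels shift forward by 11 and consonants shift forward by 10.
For fault: f(cons)+10=p, a(vowel)+11=l, u(vowel)+11=f, l(cons)+10=v, t(cons)+10=d.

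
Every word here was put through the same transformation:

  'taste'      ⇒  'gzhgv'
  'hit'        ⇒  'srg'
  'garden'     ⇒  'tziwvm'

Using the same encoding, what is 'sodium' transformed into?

Each pair mirrors across the alphabet (t↔g, a↔z, s↔h): positions sum to 25. Letters are reflected about the middle of the alphabet (position → 25−position): Atbash.
For sodium: s↔h, o↔l, d↔w, i↔r, u↔f, m↔n.

hlwrfn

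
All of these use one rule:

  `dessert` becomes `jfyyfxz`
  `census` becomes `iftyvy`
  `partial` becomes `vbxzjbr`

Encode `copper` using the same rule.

ipvvfx

The rule splits by letter class: vowels +1, consonants +6.
For copper: c(cons)+6=i, o(vowel)+1=p, p(cons)+6=v, p(cons)+6=v, e(vowel)+1=f, r(cons)+6=x.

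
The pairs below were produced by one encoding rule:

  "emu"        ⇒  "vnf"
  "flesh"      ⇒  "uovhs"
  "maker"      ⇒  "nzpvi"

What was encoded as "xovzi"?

clear

Each pair mirrors across the alphabet (e↔v, m↔n, u↔f): positions sum to 25. Letters are reflected about the middle of the alphabet (position → 25−position): Atbash.
Decoding xovzi: x↔c, o↔l, v↔e, z↔a, i↔r.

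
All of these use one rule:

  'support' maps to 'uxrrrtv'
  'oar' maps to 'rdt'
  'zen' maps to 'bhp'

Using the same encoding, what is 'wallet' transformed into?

ydnnhv

The shift depends on letter class: consonant s→u is +2, but vowel u→x is +3. The rule splits by letter class: vowels +3, consonants +2.
Applying it to wallet: w(cons)+2=y, a(vowel)+3=d, l(cons)+2=n, l(cons)+2=n, e(vowel)+3=h, t(cons)+2=v.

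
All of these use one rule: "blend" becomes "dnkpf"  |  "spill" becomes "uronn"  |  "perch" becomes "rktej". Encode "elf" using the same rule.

The shift depends on letter class: consonant b→d is +2, but vowel e→k is +6. Vowels shift forward by 6 and consonants shift forward by 2.
For elf: e(vowel)+6=k, l(cons)+2=n, f(cons)+2=h.

knh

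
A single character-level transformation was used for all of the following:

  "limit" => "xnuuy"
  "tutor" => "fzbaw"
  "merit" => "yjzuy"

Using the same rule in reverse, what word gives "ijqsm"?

weigh

Shifts by position in limit: pos 0: l→x (+12), pos 1: i→n (+5), pos 2: m→u (+8), pos 3: i→u (+12), pos 4: t→y (+5) — repeating every 3. It's a Vigenère-style cipher with numeric key [12,5,8]: position i shifts by key[i mod 3].
Undoing it on ijqsm: i−12=w, j−5=e, q−8=i, s−12=g, m−5=h.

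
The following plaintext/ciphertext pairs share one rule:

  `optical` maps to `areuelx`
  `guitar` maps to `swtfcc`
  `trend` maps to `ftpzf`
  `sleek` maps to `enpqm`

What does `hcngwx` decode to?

Shifts by position in optical: pos 0: o→a (+12), pos 1: p→r (+2), pos 2: t→e (+11), pos 3: i→u (+12), pos 4: c→e (+2), pos 5: a→l (+11) — repeating every 3. A repeating key of period 3 is used — shifts +12, +2, +11 over and over.
Undoing it on hcngwx: h−12=v, c−2=a, n−11=c, g−12=u, w−2=u, x−11=m.

vacuum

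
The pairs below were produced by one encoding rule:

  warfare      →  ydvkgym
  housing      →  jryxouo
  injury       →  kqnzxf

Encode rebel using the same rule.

thfjr

In warfare: w→y is +2, a→d is +3, r→v is +4, f→k is +5 — the shift increases by 1 each position. Letter i (0-indexed) is shifted by i+2, so successive shifts are 2, 3, 4, ….
Applying it to rebel: r+2=t, e+3=h, b+4=f, e+5=j, l+6=r.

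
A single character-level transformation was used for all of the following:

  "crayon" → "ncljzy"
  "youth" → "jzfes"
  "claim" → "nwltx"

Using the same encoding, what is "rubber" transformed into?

Compare letters: c→n is +11, r→c is +11, a→l is +11 — a constant shift. This is a Caesar cipher with shift 11.
For rubber: r+11=c, u+11=f, b+11=m, b+11=m, e+11=p, r+11=c.

cfmmpc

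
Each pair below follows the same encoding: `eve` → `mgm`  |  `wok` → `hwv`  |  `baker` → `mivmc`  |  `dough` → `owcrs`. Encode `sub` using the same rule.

The shift depends on letter class: consonant v→g is +11, but vowel e→m is +8. The rule splits by letter class: vowels +8, consonants +11.
Applying it to sub: s(cons)+11=d, u(vowel)+8=c, b(cons)+11=m.

dcm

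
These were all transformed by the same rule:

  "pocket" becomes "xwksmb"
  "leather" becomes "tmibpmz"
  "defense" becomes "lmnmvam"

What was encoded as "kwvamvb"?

Compare letters: p→x is +8, o→w is +8, c→k is +8 — a constant shift. Each letter is shifted forward by 8 in the alphabet (a Caesar shift of +8).
Undoing it on kwvamvb: k−8=c, w−8=o, v−8=n, a−8=s, m−8=e, v−8=n, b−8=t.

consent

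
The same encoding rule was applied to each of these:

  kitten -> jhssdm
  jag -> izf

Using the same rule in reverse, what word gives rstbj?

stuck

Compare letters: k→j is +25, i→h is +25, t→s is +25 — a constant shift. Every letter moves 25 places later in the alphabet, wrapping around z→a.
Decoding rstbj: r−25=s, s−25=t, t−25=u, b−25=c, j−25=k.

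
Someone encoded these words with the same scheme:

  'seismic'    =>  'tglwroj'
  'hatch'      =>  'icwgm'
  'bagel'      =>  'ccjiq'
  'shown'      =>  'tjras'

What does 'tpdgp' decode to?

snack

Letter i (0-indexed) is shifted by i+1, so successive shifts are 1, 2, 3, ….
Undoing it on tpdgp: t−1=s, p−2=n, d−3=a, g−4=c, p−5=k.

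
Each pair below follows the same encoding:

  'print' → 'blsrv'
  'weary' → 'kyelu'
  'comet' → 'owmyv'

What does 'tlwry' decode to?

drone

p(15)→b(1) and r(17)→l(11) fit y≡5x+4 (mod 26); the inverse of 5 mod 26 is 21. Treating letters as 0–25, the rule is x ↦ 5x + 4 (mod 26).
Undoing it on tlwry: t(19)→21·(19−4)≡3=d; l(11)→21·(11−4)≡17=r; w(22)→21·(22−4)≡14=o; r(17)→21·(17−4)≡13=n; y(24)→21·(24−4)≡4=e (all mod 26).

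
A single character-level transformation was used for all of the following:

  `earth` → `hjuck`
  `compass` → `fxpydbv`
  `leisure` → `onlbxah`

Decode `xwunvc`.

unrest

Shifts by position in earth: pos 0: e→h (+3), pos 1: a→j (+9), pos 2: r→u (+3), pos 3: t→c (+9) — repeating every 2. The shifts repeat in a cycle of length 2: positions 0,1,… shift by +3, +9, then the pattern repeats.
Reversing it on xwunvc: x−3=u, w−9=n, u−3=r, n−9=e, v−3=s, c−9=t.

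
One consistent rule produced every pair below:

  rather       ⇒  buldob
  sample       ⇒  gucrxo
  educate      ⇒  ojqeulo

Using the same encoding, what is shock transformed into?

r(17)→b(1) and a(0)→u(20) fit y≡5x+20 (mod 26); the inverse of 5 mod 26 is 21. Treating letters as 0–25, the rule is x ↦ 5x + 20 (mod 26).
Applying it to shock: s(18)→5·18+20≡6=g; h(7)→5·7+20≡3=d; o(14)→5·14+20≡12=m; c(2)→5·2+20≡4=e; k(10)→5·10+20≡18=s (all mod 26).

gdmes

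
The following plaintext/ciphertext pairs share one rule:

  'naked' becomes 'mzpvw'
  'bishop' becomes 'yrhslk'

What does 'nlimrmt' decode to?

Each pair mirrors across the alphabet (n↔m, a↔z, k↔p): positions sum to 25. Letters are reflected about the middle of the alphabet (position → 25−position): Atbash.
Undoing it on nlimrmt: n↔m, l↔o, i↔r, m↔n, r↔i, m↔n, t↔g.

morning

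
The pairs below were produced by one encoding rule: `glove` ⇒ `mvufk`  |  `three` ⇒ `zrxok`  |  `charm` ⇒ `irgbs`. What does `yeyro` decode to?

sushi

Shifts by position in glove: pos 0: g→m (+6), pos 1: l→v (+10), pos 2: o→u (+6), pos 3: v→f (+10) — repeating every 2. A repeating key of period 2 is used — shifts +6, +10 over and over.
Decoding yeyro: y−6=s, e−10=u, y−6=s, r−10=h, o−6=i.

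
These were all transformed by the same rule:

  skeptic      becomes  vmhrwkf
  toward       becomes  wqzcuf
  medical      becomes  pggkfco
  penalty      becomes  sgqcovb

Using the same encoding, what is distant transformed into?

gkvvdpw

Shifts by position in skeptic: pos 0: s→v (+3), pos 1: k→m (+2), pos 2: e→h (+3), pos 3: p→r (+2) — repeating every 2. The shifts repeat in a cycle of length 2: positions 0,1,… shift by +3, +2, then the pattern repeats.
For distant: d+3=g, i+2=k, s+3=v, t+2=v, a+3=d, n+2=p, t+3=w.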